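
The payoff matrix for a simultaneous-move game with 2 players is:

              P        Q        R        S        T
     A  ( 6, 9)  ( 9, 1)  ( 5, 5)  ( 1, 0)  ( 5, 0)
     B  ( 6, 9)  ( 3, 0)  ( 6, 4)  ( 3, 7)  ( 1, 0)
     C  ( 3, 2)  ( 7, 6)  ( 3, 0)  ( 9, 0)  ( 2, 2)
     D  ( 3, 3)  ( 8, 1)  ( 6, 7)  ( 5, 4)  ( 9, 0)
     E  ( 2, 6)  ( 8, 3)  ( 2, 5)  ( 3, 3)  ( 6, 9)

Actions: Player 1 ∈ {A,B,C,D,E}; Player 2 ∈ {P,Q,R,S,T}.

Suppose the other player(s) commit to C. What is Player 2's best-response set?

P2 best: {Q}

u_2(P vs C) = 2
u_2(Q vs C) = 6
u_2(R vs C) = 0
u_2(S vs C) = 0
u_2(T vs C) = 2
max payoff 6 at {Q}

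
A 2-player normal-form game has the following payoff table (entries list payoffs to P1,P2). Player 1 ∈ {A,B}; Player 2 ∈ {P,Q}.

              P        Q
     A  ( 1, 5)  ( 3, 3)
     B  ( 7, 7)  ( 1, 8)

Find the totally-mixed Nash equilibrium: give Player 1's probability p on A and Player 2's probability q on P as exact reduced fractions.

P1 mixes 1/3 on A; P2 mixes 1/4 on P

P1 indiff ⇒ q·1+(1-q)·3 = q·7+(1-q)·1 ⇒ q(-6) = (1-q)(-2) ⇒ q = 1/4
P2 indiff ⇒ p·5+(1-p)·7 = p·3+(1-p)·8 ⇒ p(2) = (1-p)(1) ⇒ p = 1/3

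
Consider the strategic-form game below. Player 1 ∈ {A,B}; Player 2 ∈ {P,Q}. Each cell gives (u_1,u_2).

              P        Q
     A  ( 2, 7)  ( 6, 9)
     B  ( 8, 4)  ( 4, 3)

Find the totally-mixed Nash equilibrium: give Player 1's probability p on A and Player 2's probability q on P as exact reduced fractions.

p=1/3, q=1/4

P1 indiff ⇒ q·2+(1-q)·6 = q·8+(1-q)·4 ⇒ q(-6) = (1-q)(-2) ⇒ q = 1/4
P2 indiff ⇒ p·7+(1-p)·4 = p·9+(1-p)·3 ⇒ p(-2) = (1-p)(-1) ⇒ p = 1/3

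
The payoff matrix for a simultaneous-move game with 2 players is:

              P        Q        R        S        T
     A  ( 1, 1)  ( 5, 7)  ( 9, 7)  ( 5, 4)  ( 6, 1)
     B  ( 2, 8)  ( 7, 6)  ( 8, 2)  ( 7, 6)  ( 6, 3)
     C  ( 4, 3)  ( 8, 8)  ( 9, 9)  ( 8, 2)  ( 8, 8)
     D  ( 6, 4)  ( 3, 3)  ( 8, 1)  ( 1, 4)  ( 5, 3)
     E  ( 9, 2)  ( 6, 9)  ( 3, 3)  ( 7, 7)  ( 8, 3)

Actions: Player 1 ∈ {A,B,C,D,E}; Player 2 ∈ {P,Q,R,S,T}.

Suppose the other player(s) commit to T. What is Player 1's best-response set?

BR_1 = {C,E}

u_1(A vs T) = 6
u_1(B vs T) = 6
u_1(C vs T) = 8
u_1(D vs T) = 5
u_1(E vs T) = 8
max payoff 8 at {C,E}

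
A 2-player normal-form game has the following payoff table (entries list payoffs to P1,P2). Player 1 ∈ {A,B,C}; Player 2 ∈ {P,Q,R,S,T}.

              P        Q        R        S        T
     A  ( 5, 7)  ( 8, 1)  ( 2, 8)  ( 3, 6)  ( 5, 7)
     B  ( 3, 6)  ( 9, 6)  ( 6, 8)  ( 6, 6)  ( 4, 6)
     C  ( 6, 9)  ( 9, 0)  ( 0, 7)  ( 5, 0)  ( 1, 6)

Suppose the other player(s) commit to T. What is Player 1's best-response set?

BR_1 = {A}

u_1(A vs T) = 5
u_1(B vs T) = 4
u_1(C vs T) = 1
max payoff 5 at {A}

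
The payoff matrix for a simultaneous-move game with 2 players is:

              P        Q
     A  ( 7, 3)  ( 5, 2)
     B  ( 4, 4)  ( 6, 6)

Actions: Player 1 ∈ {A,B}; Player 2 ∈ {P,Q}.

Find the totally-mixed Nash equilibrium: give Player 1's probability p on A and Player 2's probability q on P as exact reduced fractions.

P1 indiff ⇒ q·7+(1-q)·5 = q·4+(1-q)·6 ⇒ q(3) = (1-q)(1) ⇒ q = 1/4
P2 indiff ⇒ p·3+(1-p)·4 = p·2+(1-p)·6 ⇒ p(1) = (1-p)(2) ⇒ p = 2/3

(p,q) = (2/3, 1/4)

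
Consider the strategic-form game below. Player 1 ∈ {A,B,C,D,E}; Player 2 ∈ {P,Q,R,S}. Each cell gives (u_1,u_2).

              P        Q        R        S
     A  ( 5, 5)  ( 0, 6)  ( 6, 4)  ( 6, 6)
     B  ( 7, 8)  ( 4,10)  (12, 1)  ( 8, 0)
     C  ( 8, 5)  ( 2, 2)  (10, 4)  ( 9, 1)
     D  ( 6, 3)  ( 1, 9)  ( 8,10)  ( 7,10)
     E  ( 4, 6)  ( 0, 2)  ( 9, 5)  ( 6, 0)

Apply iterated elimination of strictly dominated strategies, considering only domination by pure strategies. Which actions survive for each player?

Survivors P1:{B,C} P2:{P,Q}

P1 drop A (B beats it: P:7>5 Q:4>0 R:12>6 S:8>6)
P1 drop D (B beats it: P:7>6 Q:4>1 R:12>8 S:8>7)
P1 drop E (B beats it: P:7>4 Q:4>0 R:12>9 S:8>6)
P2 drop R (P beats it: B:8>1 C:5>4)
P2 drop S (P beats it: B:8>0 C:5>1)
P1→{B,C} P2→{P,Q}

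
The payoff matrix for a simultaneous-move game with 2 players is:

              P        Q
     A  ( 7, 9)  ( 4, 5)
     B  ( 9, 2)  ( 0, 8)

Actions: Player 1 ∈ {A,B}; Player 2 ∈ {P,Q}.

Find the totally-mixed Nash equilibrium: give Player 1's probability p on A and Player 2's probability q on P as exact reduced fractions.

P1 indiff ⇒ q·7+(1-q)·4 = q·9+(1-q)·0 ⇒ q(-2) = (1-q)(-4) ⇒ q = 2/3
P2 indiff ⇒ p·9+(1-p)·2 = p·5+(1-p)·8 ⇒ p(4) = (1-p)(6) ⇒ p = 3/5

p=3/5, q=2/3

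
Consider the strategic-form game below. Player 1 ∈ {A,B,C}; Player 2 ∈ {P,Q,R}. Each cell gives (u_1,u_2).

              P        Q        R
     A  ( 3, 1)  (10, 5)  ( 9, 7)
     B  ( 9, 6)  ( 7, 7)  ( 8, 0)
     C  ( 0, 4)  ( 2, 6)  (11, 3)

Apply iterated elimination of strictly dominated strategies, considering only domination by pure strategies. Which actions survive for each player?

P2 drop P (Q beats it: A:5>1 B:7>6 C:6>4)
P1 drop B (A beats it: Q:10>7 R:9>8)
P1→{A,C} P2→{Q,R}

IESDS → P1:{A,C} P2:{Q,R}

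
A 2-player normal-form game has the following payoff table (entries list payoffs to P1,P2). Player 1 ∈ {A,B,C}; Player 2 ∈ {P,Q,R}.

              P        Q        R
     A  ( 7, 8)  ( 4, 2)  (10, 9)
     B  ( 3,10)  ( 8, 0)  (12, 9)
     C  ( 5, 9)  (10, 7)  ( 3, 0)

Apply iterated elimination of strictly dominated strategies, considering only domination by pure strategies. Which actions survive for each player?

P2 drop Q (P beats it: A:8>2 B:10>0 C:9>7)
P1 drop C (A beats it: P:7>5 R:10>3)
P1→{A,B} P2→{P,R}

IESDS → P1:{A,B} P2:{P,R}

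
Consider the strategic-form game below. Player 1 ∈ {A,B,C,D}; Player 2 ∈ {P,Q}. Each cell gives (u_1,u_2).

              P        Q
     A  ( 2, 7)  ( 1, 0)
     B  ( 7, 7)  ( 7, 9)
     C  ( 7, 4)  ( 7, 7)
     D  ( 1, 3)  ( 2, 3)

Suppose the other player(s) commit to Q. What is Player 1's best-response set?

u_1(A vs Q) = 1
u_1(B vs Q) = 7
u_1(C vs Q) = 7
u_1(D vs Q) = 2
max payoff 7 at {B,C}

argmax u_1 = {B,C}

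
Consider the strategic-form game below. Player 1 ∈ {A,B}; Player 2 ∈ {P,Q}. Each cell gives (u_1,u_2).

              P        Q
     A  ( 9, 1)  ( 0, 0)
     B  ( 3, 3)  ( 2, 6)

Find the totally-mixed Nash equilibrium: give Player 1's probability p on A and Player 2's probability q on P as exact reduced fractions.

P1 indiff ⇒ q·9+(1-q)·0 = q·3+(1-q)·2 ⇒ q(6) = (1-q)(2) ⇒ q = 1/4
P2 indiff ⇒ p·1+(1-p)·3 = p·0+(1-p)·6 ⇒ p(1) = (1-p)(3) ⇒ p = 3/4

(p,q) = (3/4, 1/4)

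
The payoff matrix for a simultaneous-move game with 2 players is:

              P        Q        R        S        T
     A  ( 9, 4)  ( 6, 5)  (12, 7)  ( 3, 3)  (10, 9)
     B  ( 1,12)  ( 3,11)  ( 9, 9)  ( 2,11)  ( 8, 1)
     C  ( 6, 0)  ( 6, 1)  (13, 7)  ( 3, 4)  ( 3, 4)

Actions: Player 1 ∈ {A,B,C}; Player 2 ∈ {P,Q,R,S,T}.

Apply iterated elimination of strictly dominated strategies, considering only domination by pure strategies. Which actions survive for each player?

Remaining: P1:{A,C} P2:{R,T}

P1 drop B (A beats it: P:9>1 Q:6>3 R:12>9 S:3>2 T:10>8)
P2 drop P (Q beats it: A:5>4 C:1>0)
P2 drop Q (R beats it: A:7>5 C:7>1)
P2 drop S (R beats it: A:7>3 C:7>4)
P1→{A,C} P2→{R,T}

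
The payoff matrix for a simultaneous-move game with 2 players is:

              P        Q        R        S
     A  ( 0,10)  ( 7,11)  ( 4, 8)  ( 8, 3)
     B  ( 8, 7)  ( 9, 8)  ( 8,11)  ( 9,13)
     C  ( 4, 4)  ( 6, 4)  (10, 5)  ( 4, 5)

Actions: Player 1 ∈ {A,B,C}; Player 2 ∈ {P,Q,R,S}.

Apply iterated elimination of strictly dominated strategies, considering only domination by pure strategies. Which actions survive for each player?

P1 drop A (B beats it: P:8>0 Q:9>7 R:8>4 S:9>8)
P2 drop P (R beats it: B:11>7 C:5>4)
P2 drop Q (R beats it: B:11>8 C:5>4)
P1→{B,C} P2→{R,S}

IESDS → P1:{B,C} P2:{R,S}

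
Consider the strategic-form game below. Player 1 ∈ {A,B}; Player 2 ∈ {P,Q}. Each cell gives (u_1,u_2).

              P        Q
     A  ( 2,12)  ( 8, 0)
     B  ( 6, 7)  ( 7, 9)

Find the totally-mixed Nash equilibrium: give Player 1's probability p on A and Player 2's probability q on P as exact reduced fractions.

P1 indiff ⇒ q·2+(1-q)·8 = q·6+(1-q)·7 ⇒ q(-4) = (1-q)(-1) ⇒ q = 1/5
P2 indiff ⇒ p·12+(1-p)·7 = p·0+(1-p)·9 ⇒ p(12) = (1-p)(2) ⇒ p = 1/7

p=1/7, q=1/5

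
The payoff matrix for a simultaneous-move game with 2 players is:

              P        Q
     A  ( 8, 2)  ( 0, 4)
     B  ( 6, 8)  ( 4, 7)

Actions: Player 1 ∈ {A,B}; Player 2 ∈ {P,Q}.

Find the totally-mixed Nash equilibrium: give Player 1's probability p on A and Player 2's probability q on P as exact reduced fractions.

P1 indiff ⇒ q·8+(1-q)·0 = q·6+(1-q)·4 ⇒ q(2) = (1-q)(4) ⇒ q = 2/3
P2 indiff ⇒ p·2+(1-p)·8 = p·4+(1-p)·7 ⇒ p(-2) = (1-p)(-1) ⇒ p = 1/3

(p,q) = (1/3, 2/3)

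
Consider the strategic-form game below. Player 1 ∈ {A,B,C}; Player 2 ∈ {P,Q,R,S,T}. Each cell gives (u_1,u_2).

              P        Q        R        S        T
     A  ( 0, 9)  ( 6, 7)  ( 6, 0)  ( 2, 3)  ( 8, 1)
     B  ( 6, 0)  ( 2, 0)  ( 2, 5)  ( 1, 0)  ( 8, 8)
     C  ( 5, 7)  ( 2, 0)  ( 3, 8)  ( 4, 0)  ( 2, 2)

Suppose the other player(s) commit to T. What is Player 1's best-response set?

P1 best: {A,B}

u_1(A vs T) = 8
u_1(B vs T) = 8
u_1(C vs T) = 2
max payoff 8 at {A,B}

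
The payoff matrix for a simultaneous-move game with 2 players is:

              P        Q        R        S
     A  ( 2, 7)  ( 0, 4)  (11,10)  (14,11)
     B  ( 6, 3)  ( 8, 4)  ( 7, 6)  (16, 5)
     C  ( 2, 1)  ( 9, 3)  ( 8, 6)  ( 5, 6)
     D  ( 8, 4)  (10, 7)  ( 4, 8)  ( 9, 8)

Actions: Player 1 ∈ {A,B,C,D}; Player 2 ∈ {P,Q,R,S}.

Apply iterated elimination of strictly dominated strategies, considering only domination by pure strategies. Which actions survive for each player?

Survivors P1:{A,B} P2:{R,S}

P2 drop P (R beats it: A:10>7 B:6>3 C:6>1 D:8>4)
P2 drop Q (R beats it: A:10>4 B:6>4 C:6>3 D:8>7)
P1 drop C (A beats it: R:11>8 S:14>5)
P1 drop D (A beats it: R:11>4 S:14>9)
P1→{A,B} P2→{R,S}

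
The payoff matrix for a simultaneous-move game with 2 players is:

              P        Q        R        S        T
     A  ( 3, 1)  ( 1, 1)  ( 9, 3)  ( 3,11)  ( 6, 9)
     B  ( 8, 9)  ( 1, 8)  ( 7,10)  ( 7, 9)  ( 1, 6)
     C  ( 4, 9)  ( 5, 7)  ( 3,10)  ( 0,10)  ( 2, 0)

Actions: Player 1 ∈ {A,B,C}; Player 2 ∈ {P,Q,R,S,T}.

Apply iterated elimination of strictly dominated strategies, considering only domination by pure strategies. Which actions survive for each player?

P2 drop P (R beats it: A:3>1 B:10>9 C:10>9)
P2 drop Q (R beats it: A:3>1 B:10>8 C:10>7)
P1 drop C (A beats it: R:9>3 S:3>0 T:6>2)
P2 drop T (S beats it: A:11>9 B:9>6)
P1→{A,B} P2→{R,S}

Survivors P1:{A,B} P2:{R,S}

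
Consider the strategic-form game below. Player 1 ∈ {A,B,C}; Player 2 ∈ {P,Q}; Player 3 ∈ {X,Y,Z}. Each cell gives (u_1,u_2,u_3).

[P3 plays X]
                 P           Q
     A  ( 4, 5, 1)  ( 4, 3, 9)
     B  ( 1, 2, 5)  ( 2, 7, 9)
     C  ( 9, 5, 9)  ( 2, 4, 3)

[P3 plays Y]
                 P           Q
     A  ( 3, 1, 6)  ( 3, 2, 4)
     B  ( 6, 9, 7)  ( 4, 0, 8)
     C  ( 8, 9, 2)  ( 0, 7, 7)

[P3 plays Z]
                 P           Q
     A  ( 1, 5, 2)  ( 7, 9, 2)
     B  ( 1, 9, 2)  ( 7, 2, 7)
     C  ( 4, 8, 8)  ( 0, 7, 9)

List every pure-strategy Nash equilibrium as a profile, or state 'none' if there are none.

PSNE = {(C,P,X)}

(A,P,X): not NE [P1→C gives 9>4; P3→Y gives 6>1]
(A,P,Y): not NE [P1→C gives 8>3; P2→Q gives 2>1]
(A,P,Z): not NE [P1→C gives 4>1; P2→Q gives 9>5; P3→Y gives 6>2]
(A,Q,X): not NE [P2→P gives 5>3]
(A,Q,Y): not NE [P1→B gives 4>3; P3→X gives 9>4]
(A,Q,Z): not NE [P3→X gives 9>2]
(B,P,X): not NE [P1→C gives 9>1; P2→Q gives 7>2; P3→Y gives 7>5]
(B,P,Y): not NE [P1→C gives 8>6]
(B,P,Z): not NE [P1→C gives 4>1; P3→Y gives 7>2]
(B,Q,X): not NE [P1→A gives 4>2]
(B,Q,Y): not NE [P2→P gives 9>0; P3→X gives 9>8]
(B,Q,Z): not NE [P2→P gives 9>2; P3→X gives 9>7]
(C,P,X): NE
(C,P,Y): not NE [P3→X gives 9>2]
(C,P,Z): not NE [P3→X gives 9>8]
(C,Q,X): not NE [P1→A gives 4>2; P2→P gives 5>4; P3→Z gives 9>3]
(C,Q,Y): not NE [P1→B gives 4>0; P2→P gives 9>7; P3→Z gives 9>7]
(C,Q,Z): not NE [P1→B gives 7>0; P2→P gives 8>7]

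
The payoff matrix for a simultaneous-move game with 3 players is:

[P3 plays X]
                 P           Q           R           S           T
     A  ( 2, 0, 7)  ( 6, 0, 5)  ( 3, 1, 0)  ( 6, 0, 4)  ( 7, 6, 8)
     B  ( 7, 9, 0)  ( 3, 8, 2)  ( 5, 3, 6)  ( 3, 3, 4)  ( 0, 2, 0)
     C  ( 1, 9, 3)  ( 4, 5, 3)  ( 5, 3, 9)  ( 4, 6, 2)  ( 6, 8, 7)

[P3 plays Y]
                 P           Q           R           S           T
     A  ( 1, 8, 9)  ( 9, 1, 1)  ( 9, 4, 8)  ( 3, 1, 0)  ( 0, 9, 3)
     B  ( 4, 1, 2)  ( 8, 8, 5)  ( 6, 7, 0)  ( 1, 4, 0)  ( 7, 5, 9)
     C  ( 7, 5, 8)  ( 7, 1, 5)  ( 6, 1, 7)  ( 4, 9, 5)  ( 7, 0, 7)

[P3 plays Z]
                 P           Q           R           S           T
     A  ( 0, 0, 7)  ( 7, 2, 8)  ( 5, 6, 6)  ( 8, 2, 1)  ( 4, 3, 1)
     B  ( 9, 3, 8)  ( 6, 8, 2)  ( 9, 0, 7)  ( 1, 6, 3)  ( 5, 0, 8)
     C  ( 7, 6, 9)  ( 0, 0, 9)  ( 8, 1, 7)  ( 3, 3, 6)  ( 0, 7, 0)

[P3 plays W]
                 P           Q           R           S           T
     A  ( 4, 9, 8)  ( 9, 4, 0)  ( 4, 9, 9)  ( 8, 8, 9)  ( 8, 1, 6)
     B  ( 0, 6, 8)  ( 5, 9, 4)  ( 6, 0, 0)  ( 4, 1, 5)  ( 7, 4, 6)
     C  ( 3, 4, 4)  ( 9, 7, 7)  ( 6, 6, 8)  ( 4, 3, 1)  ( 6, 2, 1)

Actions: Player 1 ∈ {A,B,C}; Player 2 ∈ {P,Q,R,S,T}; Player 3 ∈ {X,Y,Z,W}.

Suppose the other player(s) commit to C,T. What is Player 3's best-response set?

u_3(X vs C,T) = 7
u_3(Y vs C,T) = 7
u_3(Z vs C,T) = 0
u_3(W vs C,T) = 1
max payoff 7 at {X,Y}

argmax u_3 = {X,Y}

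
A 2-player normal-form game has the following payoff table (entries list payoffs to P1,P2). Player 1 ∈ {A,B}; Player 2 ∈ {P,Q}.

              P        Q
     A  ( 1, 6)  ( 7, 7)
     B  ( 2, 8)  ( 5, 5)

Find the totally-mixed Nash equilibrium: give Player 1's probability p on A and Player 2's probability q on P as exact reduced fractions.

P1 indiff ⇒ q·1+(1-q)·7 = q·2+(1-q)·5 ⇒ q(-1) = (1-q)(-2) ⇒ q = 2/3
P2 indiff ⇒ p·6+(1-p)·8 = p·7+(1-p)·5 ⇒ p(-1) = (1-p)(-3) ⇒ p = 3/4

P1 mixes 3/4 on A; P2 mixes 2/3 on P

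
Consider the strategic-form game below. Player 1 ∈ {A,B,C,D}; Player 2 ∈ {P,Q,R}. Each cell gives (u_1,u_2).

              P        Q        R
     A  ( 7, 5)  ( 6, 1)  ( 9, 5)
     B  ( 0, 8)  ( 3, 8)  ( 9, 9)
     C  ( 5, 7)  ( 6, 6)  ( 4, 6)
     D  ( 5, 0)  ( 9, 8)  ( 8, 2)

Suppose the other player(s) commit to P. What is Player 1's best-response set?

u_1(A vs P) = 7
u_1(B vs P) = 0
u_1(C vs P) = 5
u_1(D vs P) = 5
max payoff 7 at {A}

BR_1 = {A}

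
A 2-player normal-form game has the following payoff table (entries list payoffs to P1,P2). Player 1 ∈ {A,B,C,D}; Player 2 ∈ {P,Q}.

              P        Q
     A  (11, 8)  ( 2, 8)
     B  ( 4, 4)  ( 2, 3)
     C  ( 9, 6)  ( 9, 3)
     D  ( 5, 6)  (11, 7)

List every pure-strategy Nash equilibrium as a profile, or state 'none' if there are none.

(A,P): NE
(A,Q): not NE [P1→D gives 11>2]
(B,P): not NE [P1→A gives 11>4]
(B,Q): not NE [P1→D gives 11>2; P2→P gives 4>3]
(C,P): not NE [P1→A gives 11>9]
(C,Q): not NE [P1→D gives 11>9; P2→P gives 6>3]
(D,P): not NE [P1→A gives 11>5; P2→Q gives 7>6]
(D,Q): NE

NE set: (A,P), (D,Q)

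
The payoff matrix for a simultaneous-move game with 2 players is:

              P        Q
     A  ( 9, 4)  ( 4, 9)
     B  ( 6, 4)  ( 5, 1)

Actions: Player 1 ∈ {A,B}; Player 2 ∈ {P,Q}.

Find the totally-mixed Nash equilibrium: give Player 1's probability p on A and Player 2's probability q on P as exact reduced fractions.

p=3/8, q=1/4

P1 indiff ⇒ q·9+(1-q)·4 = q·6+(1-q)·5 ⇒ q(3) = (1-q)(1) ⇒ q = 1/4
P2 indiff ⇒ p·4+(1-p)·4 = p·9+(1-p)·1 ⇒ p(-5) = (1-p)(-3) ⇒ p = 3/8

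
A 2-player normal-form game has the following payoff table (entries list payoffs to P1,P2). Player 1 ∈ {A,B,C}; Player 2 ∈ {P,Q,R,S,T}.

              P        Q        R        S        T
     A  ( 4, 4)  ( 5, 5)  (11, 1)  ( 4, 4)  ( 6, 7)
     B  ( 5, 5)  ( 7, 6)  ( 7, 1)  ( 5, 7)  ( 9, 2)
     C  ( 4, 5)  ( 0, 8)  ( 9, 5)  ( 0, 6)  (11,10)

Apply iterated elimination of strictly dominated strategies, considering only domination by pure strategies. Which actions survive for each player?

P2 drop P (Q beats it: A:5>4 B:6>5 C:8>5)
P2 drop R (Q beats it: A:5>1 B:6>1 C:8>5)
P1 drop A (B beats it: Q:7>5 S:5>4 T:9>6)
P1→{B,C} P2→{Q,S,T}

Remaining: P1:{B,C} P2:{Q,S,T}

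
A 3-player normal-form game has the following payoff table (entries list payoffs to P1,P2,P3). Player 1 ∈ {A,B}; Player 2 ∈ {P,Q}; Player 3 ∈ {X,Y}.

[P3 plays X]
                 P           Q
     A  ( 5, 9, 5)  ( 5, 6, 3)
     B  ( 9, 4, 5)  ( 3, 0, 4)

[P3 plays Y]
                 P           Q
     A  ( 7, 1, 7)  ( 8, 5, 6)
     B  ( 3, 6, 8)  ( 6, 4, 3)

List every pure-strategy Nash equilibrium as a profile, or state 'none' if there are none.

NE set: (A,Q,Y)

(A,P,X): not NE [P1→B gives 9>5; P3→Y gives 7>5]
(A,P,Y): not NE [P2→Q gives 5>1]
(A,Q,X): not NE [P2→P gives 9>6; P3→Y gives 6>3]
(A,Q,Y): NE
(B,P,X): not NE [P3→Y gives 8>5]
(B,P,Y): not NE [P1→A gives 7>3]
(B,Q,X): not NE [P1→A gives 5>3; P2→P gives 4>0]
(B,Q,Y): not NE [P1→A gives 8>6; P2→P gives 6>4; P3→X gives 4>3]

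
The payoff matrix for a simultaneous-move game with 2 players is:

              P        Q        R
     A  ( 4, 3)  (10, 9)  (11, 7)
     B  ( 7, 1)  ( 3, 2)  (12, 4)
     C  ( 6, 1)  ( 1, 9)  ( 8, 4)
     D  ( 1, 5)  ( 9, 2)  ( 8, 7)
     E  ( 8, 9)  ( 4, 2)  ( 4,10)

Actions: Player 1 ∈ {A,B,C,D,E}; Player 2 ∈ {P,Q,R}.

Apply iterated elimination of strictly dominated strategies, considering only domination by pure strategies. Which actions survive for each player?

P1 drop C (B beats it: P:7>6 Q:3>1 R:12>8)
P1 drop D (A beats it: P:4>1 Q:10>9 R:11>8)
P2 drop P (R beats it: A:7>3 B:4>1 E:10>9)
P1 drop E (A beats it: Q:10>4 R:11>4)
P1→{A,B} P2→{Q,R}

Remaining: P1:{A,B} P2:{Q,R}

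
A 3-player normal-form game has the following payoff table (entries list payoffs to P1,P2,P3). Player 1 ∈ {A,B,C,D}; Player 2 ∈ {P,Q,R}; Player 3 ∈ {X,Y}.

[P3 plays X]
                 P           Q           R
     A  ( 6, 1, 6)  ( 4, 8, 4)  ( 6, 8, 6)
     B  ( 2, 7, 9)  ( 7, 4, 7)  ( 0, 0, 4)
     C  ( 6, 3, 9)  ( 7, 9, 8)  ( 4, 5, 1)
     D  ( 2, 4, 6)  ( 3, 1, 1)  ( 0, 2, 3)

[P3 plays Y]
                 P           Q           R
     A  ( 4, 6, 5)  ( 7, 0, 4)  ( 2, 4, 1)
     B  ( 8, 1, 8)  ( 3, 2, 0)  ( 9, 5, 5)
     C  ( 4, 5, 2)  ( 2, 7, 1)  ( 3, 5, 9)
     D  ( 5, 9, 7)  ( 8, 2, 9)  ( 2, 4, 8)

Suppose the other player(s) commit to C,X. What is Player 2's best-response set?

u_2(P vs C,X) = 3
u_2(Q vs C,X) = 9
u_2(R vs C,X) = 5
max payoff 9 at {Q}

P2 best: {Q}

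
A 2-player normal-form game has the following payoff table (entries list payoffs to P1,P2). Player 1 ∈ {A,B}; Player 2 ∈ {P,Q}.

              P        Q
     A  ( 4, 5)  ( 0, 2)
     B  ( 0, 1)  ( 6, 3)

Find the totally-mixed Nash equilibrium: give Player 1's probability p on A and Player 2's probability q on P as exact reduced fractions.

(p,q) = (2/5, 3/5)

P1 indiff ⇒ q·4+(1-q)·0 = q·0+(1-q)·6 ⇒ q(4) = (1-q)(6) ⇒ q = 3/5
P2 indiff ⇒ p·5+(1-p)·1 = p·2+(1-p)·3 ⇒ p(3) = (1-p)(2) ⇒ p = 2/5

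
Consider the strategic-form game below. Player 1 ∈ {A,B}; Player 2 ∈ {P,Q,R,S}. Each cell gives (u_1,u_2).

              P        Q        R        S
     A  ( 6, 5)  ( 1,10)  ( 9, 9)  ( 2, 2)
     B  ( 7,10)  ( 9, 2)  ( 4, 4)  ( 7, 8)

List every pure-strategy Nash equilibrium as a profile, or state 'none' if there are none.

(A,P): not NE [P1→B gives 7>6; P2→Q gives 10>5]
(A,Q): not NE [P1→B gives 9>1]
(A,R): not NE [P2→Q gives 10>9]
(A,S): not NE [P1→B gives 7>2; P2→Q gives 10>2]
(B,P): NE
(B,Q): not NE [P2→P gives 10>2]
(B,R): not NE [P1→A gives 9>4; P2→P gives 10>4]
(B,S): not NE [P2→P gives 10>8]

NE set: (B,P)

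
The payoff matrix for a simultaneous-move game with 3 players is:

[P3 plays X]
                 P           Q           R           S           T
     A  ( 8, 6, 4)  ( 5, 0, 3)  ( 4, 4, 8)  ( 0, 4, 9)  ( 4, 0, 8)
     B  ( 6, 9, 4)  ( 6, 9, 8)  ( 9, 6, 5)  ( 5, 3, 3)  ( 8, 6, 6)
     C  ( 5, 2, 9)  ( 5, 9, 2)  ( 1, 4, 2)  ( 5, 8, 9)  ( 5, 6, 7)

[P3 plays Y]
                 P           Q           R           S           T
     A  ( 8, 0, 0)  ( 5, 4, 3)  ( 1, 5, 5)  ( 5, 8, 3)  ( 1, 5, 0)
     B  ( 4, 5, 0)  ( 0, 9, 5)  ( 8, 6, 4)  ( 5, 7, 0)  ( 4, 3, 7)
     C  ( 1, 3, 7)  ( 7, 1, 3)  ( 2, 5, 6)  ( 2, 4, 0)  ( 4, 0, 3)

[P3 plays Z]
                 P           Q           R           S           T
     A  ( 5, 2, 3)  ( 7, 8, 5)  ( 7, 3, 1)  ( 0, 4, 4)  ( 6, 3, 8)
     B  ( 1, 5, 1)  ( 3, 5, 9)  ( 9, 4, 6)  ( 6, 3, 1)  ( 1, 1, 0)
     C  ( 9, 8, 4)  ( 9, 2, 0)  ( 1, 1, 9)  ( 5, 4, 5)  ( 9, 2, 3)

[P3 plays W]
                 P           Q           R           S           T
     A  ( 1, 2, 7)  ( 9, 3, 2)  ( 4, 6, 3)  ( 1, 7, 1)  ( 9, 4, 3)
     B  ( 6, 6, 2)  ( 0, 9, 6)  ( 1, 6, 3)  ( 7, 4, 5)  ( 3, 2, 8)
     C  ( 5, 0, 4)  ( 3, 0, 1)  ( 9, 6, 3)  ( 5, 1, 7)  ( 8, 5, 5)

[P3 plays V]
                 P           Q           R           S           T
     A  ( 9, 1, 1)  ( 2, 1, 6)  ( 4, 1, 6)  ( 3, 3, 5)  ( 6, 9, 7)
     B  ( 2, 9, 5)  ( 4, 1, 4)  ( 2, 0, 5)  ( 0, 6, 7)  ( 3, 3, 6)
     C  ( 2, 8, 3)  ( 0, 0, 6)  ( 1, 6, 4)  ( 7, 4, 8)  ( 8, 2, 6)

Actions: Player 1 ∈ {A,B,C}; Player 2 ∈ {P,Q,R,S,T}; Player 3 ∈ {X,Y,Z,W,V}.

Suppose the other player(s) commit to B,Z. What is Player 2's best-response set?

u_2(P vs B,Z) = 5
u_2(Q vs B,Z) = 5
u_2(R vs B,Z) = 4
u_2(S vs B,Z) = 3
u_2(T vs B,Z) = 1
max payoff 5 at {P,Q}

P2 best: {P,Q}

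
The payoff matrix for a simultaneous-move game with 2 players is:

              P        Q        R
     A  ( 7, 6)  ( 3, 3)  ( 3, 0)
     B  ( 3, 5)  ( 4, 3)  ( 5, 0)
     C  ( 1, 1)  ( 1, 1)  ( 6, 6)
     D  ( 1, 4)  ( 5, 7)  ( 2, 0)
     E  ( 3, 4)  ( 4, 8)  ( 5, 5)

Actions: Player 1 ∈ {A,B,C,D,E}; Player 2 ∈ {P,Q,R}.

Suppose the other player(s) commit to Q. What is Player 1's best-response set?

BR_1 = {D}

u_1(A vs Q) = 3
u_1(B vs Q) = 4
u_1(C vs Q) = 1
u_1(D vs Q) = 5
u_1(E vs Q) = 4
max payoff 5 at {D}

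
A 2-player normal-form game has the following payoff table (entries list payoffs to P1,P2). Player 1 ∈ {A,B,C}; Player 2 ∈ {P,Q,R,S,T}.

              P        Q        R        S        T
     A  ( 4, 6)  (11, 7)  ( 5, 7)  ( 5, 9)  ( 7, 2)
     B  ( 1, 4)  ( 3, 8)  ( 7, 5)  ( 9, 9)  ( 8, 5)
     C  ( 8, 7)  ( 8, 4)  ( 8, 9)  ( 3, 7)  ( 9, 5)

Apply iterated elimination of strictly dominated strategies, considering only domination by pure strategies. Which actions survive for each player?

Survivors P1:{B,C} P2:{R,S}

P2 drop P (R beats it: A:7>6 B:5>4 C:9>7)
P2 drop Q (S beats it: A:9>7 B:9>8 C:7>4)
P1 drop A (B beats it: R:7>5 S:9>5 T:8>7)
P2 drop T (S beats it: B:9>5 C:7>5)
P1→{B,C} P2→{R,S}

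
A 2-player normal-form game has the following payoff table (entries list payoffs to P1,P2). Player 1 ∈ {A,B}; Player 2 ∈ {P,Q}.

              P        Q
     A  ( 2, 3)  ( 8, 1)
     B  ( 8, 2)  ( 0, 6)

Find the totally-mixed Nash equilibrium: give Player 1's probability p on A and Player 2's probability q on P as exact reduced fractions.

P1 indiff ⇒ q·2+(1-q)·8 = q·8+(1-q)·0 ⇒ q(-6) = (1-q)(-8) ⇒ q = 4/7
P2 indiff ⇒ p·3+(1-p)·2 = p·1+(1-p)·6 ⇒ p(2) = (1-p)(4) ⇒ p = 2/3

P1 mixes 2/3 on A; P2 mixes 4/7 on P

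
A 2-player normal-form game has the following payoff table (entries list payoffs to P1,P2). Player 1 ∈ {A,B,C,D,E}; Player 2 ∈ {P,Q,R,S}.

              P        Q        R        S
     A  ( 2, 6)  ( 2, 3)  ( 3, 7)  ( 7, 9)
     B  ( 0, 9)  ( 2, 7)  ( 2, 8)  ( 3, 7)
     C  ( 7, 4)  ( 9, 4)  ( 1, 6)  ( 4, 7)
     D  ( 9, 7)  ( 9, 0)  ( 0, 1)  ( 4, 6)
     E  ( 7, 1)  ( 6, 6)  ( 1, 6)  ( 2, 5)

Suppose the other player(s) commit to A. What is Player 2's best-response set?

P2 best: {S}

u_2(P vs A) = 6
u_2(Q vs A) = 3
u_2(R vs A) = 7
u_2(S vs A) = 9
max payoff 9 at {S}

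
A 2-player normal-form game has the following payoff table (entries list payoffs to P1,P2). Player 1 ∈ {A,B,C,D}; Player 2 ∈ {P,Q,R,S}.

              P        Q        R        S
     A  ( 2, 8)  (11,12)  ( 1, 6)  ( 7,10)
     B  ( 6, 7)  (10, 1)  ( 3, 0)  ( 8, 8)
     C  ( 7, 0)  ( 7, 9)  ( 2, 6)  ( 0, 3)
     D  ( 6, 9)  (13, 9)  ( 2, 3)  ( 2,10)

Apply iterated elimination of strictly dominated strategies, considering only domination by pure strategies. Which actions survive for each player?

Remaining: P1:{A,B,D} P2:{Q,S}

P2 drop P (S beats it: A:10>8 B:8>7 C:3>0 D:10>9)
P1 drop C (B beats it: Q:10>7 R:3>2 S:8>0)
P2 drop R (Q beats it: A:12>6 B:1>0 D:9>3)
P1→{A,B,D} P2→{Q,S}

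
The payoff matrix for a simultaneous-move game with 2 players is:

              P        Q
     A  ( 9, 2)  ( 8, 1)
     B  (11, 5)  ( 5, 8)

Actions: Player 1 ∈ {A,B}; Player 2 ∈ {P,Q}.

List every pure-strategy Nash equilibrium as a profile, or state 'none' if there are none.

(A,P): not NE [P1→B gives 11>9]
(A,Q): not NE [P2→P gives 2>1]
(B,P): not NE [P2→Q gives 8>5]
(B,Q): not NE [P1→A gives 8>5]

No pure NE.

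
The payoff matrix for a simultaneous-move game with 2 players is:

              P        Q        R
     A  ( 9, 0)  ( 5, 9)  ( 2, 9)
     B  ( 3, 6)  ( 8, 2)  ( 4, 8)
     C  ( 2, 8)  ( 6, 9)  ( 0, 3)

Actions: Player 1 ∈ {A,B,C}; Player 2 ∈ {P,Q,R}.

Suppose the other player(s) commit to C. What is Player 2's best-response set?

P2 best: {Q}

u_2(P vs C) = 8
u_2(Q vs C) = 9
u_2(R vs C) = 3
max payoff 9 at {Q}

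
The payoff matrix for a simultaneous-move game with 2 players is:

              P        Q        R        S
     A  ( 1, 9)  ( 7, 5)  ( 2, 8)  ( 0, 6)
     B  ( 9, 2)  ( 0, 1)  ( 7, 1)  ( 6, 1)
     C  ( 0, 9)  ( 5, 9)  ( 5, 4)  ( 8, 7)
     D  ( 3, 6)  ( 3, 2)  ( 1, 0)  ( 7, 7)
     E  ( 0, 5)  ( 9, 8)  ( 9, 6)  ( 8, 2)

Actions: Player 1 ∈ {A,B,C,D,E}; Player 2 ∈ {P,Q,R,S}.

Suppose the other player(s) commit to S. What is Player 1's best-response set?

u_1(A vs S) = 0
u_1(B vs S) = 6
u_1(C vs S) = 8
u_1(D vs S) = 7
u_1(E vs S) = 8
max payoff 8 at {C,E}

argmax u_1 = {C,E}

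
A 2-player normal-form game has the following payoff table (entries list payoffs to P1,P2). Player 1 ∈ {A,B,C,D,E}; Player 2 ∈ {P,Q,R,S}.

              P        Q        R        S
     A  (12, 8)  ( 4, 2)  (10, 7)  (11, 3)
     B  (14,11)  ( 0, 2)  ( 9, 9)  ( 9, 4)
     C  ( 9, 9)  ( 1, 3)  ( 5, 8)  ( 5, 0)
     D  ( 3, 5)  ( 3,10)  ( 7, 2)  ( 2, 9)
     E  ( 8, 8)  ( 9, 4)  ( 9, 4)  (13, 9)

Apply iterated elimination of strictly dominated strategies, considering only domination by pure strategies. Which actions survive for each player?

IESDS → P1:{A,B,E} P2:{P,S}

P1 drop C (A beats it: P:12>9 Q:4>1 R:10>5 S:11>5)
P1 drop D (A beats it: P:12>3 Q:4>3 R:10>7 S:11>2)
P2 drop Q (P beats it: A:8>2 B:11>2 E:8>4)
P2 drop R (P beats it: A:8>7 B:11>9 E:8>4)
P1→{A,B,E} P2→{P,S}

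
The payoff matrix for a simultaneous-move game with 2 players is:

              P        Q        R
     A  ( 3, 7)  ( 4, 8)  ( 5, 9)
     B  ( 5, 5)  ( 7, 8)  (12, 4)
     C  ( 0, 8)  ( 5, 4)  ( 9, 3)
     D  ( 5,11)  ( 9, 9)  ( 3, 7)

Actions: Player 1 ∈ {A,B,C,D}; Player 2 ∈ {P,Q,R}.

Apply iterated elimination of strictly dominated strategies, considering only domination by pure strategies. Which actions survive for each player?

Remaining: P1:{B,D} P2:{P,Q}

P1 drop A (B beats it: P:5>3 Q:7>4 R:12>5)
P1 drop C (B beats it: P:5>0 Q:7>5 R:12>9)
P2 drop R (P beats it: B:5>4 D:11>7)
P1→{B,D} P2→{P,Q}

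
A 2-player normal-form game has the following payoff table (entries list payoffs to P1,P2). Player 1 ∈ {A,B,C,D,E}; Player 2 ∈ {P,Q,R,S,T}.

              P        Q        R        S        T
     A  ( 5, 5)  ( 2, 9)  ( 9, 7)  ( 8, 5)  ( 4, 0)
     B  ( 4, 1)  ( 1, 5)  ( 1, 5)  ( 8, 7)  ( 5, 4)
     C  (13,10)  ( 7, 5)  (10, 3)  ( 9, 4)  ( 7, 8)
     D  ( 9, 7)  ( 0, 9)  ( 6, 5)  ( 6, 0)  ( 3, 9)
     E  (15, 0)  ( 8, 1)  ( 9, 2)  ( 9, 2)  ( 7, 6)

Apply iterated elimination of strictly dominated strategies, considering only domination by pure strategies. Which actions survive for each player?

IESDS → P1:{C,E} P2:{P,T}

P1 drop A (C beats it: P:13>5 Q:7>2 R:10>9 S:9>8 T:7>4)
P1 drop B (C beats it: P:13>4 Q:7>1 R:10>1 S:9>8 T:7>5)
P1 drop D (C beats it: P:13>9 Q:7>0 R:10>6 S:9>6 T:7>3)
P2 drop Q (T beats it: C:8>5 E:6>1)
P2 drop R (T beats it: C:8>3 E:6>2)
P2 drop S (T beats it: C:8>4 E:6>2)
P1→{C,E} P2→{P,T}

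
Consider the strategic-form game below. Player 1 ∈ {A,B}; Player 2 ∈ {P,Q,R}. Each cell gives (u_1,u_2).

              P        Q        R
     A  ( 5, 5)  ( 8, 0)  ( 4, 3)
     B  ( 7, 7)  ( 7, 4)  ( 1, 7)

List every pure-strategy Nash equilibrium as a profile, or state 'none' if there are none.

PSNE = {(B,P)}

(A,P): not NE [P1→B gives 7>5]
(A,Q): not NE [P2→P gives 5>0]
(A,R): not NE [P2→P gives 5>3]
(B,P): NE
(B,Q): not NE [P1→A gives 8>7; P2→R gives 7>4]
(B,R): not NE [P1→A gives 4>1]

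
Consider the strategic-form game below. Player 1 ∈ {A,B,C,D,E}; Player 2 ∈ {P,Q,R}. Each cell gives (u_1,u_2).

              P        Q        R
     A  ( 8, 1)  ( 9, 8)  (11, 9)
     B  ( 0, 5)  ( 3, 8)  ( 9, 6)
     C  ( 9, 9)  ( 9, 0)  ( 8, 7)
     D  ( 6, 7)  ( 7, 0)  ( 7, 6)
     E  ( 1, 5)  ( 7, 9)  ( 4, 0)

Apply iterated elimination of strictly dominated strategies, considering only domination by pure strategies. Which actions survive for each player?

P1 drop B (A beats it: P:8>0 Q:9>3 R:11>9)
P1 drop D (A beats it: P:8>6 Q:9>7 R:11>7)
P1 drop E (A beats it: P:8>1 Q:9>7 R:11>4)
P2 drop Q (R beats it: A:9>8 C:7>0)
P1→{A,C} P2→{P,R}

IESDS → P1:{A,C} P2:{P,R}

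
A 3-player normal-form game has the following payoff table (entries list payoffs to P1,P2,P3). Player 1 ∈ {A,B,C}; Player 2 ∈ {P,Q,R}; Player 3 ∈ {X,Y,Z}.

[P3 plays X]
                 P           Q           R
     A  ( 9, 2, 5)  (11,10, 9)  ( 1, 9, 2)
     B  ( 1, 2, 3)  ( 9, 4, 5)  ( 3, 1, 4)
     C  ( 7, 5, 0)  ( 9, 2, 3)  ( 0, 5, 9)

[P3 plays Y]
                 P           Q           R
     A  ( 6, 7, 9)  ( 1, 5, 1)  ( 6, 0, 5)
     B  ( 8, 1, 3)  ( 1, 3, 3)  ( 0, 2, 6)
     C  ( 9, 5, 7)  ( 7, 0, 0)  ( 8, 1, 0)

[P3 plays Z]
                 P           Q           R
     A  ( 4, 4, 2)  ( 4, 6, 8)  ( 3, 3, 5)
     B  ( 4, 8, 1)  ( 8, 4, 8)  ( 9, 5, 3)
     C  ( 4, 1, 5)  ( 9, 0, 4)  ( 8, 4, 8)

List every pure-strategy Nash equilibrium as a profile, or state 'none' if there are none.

PSNE = {(A,Q,X), (C,P,Y)}

(A,P,X): not NE [P2→Q gives 10>2; P3→Y gives 9>5]
(A,P,Y): not NE [P1→C gives 9>6]
(A,P,Z): not NE [P2→Q gives 6>4; P3→Y gives 9>2]
(A,Q,X): NE
(A,Q,Y): not NE [P1→C gives 7>1; P2→P gives 7>5; P3→X gives 9>1]
(A,Q,Z): not NE [P1→C gives 9>4; P3→X gives 9>8]
(A,R,X): not NE [P1→B gives 3>1; P2→Q gives 10>9; P3→Z gives 5>2]
(A,R,Y): not NE [P1→C gives 8>6; P2→P gives 7>0]
(A,R,Z): not NE [P1→B gives 9>3; P2→Q gives 6>3]
(B,P,X): not NE [P1→A gives 9>1; P2→Q gives 4>2]
(B,P,Y): not NE [P1→C gives 9>8; P2→Q gives 3>1]
(B,P,Z): not NE [P3→Y gives 3>1]
(B,Q,X): not NE [P1→A gives 11>9; P3→Z gives 8>5]
(B,Q,Y): not NE [P1→C gives 7>1; P3→Z gives 8>3]
(B,Q,Z): not NE [P1→C gives 9>8; P2→P gives 8>4]
(B,R,X): not NE [P2→Q gives 4>1; P3→Y gives 6>4]
(B,R,Y): not NE [P1→C gives 8>0; P2→Q gives 3>2]
(B,R,Z): not NE [P2→P gives 8>5; P3→Y gives 6>3]
(C,P,X): not NE [P1→A gives 9>7; P3→Y gives 7>0]
(C,P,Y): NE
(C,P,Z): not NE [P2→R gives 4>1; P3→Y gives 7>5]
(C,Q,X): not NE [P1→A gives 11>9; P2→R gives 5>2; P3→Z gives 4>3]
(C,Q,Y): not NE [P2→P gives 5>0; P3→Z gives 4>0]
(C,Q,Z): not NE [P2→R gives 4>0]
(C,R,X): not NE [P1→B gives 3>0]
(C,R,Y): not NE [P2→P gives 5>1; P3→X gives 9>0]
(C,R,Z): not NE [P1→B gives 9>8; P3→X gives 9>8]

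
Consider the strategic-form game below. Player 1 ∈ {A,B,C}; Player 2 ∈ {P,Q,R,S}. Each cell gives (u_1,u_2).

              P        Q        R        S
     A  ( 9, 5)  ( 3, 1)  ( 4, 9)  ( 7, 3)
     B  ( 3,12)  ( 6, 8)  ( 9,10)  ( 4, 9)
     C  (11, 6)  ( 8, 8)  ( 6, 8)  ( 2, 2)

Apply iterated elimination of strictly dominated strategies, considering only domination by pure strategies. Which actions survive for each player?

IESDS → P1:{B,C} P2:{P,Q,R}

P2 drop S (P beats it: A:5>3 B:12>9 C:6>2)
P1 drop A (C beats it: P:11>9 Q:8>3 R:6>4)
P1→{B,C} P2→{P,Q,R}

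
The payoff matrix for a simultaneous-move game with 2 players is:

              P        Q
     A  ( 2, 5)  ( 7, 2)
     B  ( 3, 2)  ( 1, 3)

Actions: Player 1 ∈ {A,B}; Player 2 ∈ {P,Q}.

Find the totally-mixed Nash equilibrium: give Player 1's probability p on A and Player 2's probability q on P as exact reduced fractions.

P1 indiff ⇒ q·2+(1-q)·7 = q·3+(1-q)·1 ⇒ q(-1) = (1-q)(-6) ⇒ q = 6/7
P2 indiff ⇒ p·5+(1-p)·2 = p·2+(1-p)·3 ⇒ p(3) = (1-p)(1) ⇒ p = 1/4

(p,q) = (1/4, 6/7)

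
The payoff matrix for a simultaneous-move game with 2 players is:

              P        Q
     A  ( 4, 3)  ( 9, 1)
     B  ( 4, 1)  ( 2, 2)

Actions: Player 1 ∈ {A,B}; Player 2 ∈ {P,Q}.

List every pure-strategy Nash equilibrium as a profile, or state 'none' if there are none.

(A,P): NE
(A,Q): not NE [P2→P gives 3>1]
(B,P): not NE [P2→Q gives 2>1]
(B,Q): not NE [P1→A gives 9>2]

Nash profiles: (A,P)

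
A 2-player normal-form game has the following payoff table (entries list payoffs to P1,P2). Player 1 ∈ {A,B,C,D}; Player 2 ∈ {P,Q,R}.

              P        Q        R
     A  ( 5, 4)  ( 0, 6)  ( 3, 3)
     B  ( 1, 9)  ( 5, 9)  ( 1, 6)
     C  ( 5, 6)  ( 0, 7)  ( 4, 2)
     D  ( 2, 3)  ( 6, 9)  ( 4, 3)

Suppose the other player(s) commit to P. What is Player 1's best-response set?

P1 best: {A,C}

u_1(A vs P) = 5
u_1(B vs P) = 1
u_1(C vs P) = 5
u_1(D vs P) = 2
max payoff 5 at {A,C}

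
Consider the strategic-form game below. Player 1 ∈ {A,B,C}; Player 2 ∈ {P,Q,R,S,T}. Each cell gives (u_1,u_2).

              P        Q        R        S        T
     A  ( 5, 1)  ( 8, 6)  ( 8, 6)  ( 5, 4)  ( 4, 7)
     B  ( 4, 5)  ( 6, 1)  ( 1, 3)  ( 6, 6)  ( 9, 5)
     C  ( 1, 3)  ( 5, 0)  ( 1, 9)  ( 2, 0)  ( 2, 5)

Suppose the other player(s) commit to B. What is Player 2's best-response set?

u_2(P vs B) = 5
u_2(Q vs B) = 1
u_2(R vs B) = 3
u_2(S vs B) = 6
u_2(T vs B) = 5
max payoff 6 at {S}

argmax u_2 = {S}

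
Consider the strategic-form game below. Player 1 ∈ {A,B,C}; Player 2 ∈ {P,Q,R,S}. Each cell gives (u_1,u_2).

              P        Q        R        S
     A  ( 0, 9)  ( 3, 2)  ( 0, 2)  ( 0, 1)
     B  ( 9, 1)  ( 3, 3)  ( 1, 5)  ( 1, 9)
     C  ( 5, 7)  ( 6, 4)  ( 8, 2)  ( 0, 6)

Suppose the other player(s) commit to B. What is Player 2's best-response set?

P2 best: {S}

u_2(P vs B) = 1
u_2(Q vs B) = 3
u_2(R vs B) = 5
u_2(S vs B) = 9
max payoff 9 at {S}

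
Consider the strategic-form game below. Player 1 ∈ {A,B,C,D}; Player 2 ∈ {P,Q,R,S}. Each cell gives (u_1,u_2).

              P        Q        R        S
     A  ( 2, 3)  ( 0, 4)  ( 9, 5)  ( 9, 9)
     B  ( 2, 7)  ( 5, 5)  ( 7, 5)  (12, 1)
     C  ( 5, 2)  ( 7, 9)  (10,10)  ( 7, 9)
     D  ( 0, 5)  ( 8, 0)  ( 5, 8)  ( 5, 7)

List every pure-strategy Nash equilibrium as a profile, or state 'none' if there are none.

(A,P): not NE [P1→C gives 5>2; P2→S gives 9>3]
(A,Q): not NE [P1→D gives 8>0; P2→S gives 9>4]
(A,R): not NE [P1→C gives 10>9; P2→S gives 9>5]
(A,S): not NE [P1→B gives 12>9]
(B,P): not NE [P1→C gives 5>2]
(B,Q): not NE [P1→D gives 8>5; P2→P gives 7>5]
(B,R): not NE [P1→C gives 10>7; P2→P gives 7>5]
(B,S): not NE [P2→P gives 7>1]
(C,P): not NE [P2→R gives 10>2]
(C,Q): not NE [P1→D gives 8>7; P2→R gives 10>9]
(C,R): NE
(C,S): not NE [P1→B gives 12>7; P2→R gives 10>9]
(D,P): not NE [P1→C gives 5>0; P2→R gives 8>5]
(D,Q): not NE [P2→R gives 8>0]
(D,R): not NE [P1→C gives 10>5]
(D,S): not NE [P1→B gives 12>5; P2→R gives 8>7]

NE set: (C,R)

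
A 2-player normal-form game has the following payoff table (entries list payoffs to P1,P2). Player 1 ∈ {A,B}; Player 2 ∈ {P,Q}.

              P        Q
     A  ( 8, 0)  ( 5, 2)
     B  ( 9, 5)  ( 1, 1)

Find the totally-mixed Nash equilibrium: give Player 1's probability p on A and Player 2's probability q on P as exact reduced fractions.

P1 indiff ⇒ q·8+(1-q)·5 = q·9+(1-q)·1 ⇒ q(-1) = (1-q)(-4) ⇒ q = 4/5
P2 indiff ⇒ p·0+(1-p)·5 = p·2+(1-p)·1 ⇒ p(-2) = (1-p)(-4) ⇒ p = 2/3

P1 mixes 2/3 on A; P2 mixes 4/5 on P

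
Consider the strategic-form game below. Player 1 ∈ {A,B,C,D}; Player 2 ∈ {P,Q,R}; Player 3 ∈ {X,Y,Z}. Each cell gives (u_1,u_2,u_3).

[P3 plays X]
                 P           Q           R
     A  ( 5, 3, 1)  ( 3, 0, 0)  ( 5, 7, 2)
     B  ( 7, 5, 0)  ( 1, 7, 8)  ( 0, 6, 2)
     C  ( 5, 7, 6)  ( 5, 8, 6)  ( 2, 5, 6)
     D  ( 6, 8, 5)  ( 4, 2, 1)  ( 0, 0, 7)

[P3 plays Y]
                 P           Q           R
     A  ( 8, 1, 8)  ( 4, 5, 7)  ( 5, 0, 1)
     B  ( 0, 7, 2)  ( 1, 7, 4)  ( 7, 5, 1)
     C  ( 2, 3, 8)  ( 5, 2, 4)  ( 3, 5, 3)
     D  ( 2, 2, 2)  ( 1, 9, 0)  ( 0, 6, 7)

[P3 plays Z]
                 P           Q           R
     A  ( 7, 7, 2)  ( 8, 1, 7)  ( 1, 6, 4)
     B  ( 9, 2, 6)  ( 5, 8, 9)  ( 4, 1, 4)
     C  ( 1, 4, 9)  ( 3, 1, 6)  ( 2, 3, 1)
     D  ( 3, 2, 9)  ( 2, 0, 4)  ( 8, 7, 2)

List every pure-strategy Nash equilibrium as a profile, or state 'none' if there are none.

Nash profiles: (C,Q,X)

(A,P,X): not NE [P1→B gives 7>5; P2→R gives 7>3; P3→Y gives 8>1]
(A,P,Y): not NE [P2→Q gives 5>1]
(A,P,Z): not NE [P1→B gives 9>7; P3→Y gives 8>2]
(A,Q,X): not NE [P1→C gives 5>3; P2→R gives 7>0; P3→Z gives 7>0]
(A,Q,Y): not NE [P1→C gives 5>4]
(A,Q,Z): not NE [P2→P gives 7>1]
(A,R,X): not NE [P3→Z gives 4>2]
(A,R,Y): not NE [P1→B gives 7>5; P2→Q gives 5>0; P3→Z gives 4>1]
(A,R,Z): not NE [P1→D gives 8>1; P2→P gives 7>6]
(B,P,X): not NE [P2→Q gives 7>5; P3→Z gives 6>0]
(B,P,Y): not NE [P1→A gives 8>0; P3→Z gives 6>2]
(B,P,Z): not NE [P2→Q gives 8>2]
(B,Q,X): not NE [P1→C gives 5>1; P3→Z gives 9>8]
(B,Q,Y): not NE [P1→C gives 5>1; P3→Z gives 9>4]
(B,Q,Z): not NE [P1→A gives 8>5]
(B,R,X): not NE [P1→A gives 5>0; P2→Q gives 7>6; P3→Z gives 4>2]
(B,R,Y): not NE [P2→Q gives 7>5; P3→Z gives 4>1]
(B,R,Z): not NE [P1→D gives 8>4; P2→Q gives 8>1]
(C,P,X): not NE [P1→B gives 7>5; P2→Q gives 8>7; P3→Z gives 9>6]
(C,P,Y): not NE [P1→A gives 8>2; P2→R gives 5>3; P3→Z gives 9>8]
(C,P,Z): not NE [P1→B gives 9>1]
(C,Q,X): NE
(C,Q,Y): not NE [P2→R gives 5>2; P3→Z gives 6>4]
(C,Q,Z): not NE [P1→A gives 8>3; P2→P gives 4>1]
(C,R,X): not NE [P1→A gives 5>2; P2→Q gives 8>5]
(C,R,Y): not NE [P1→B gives 7>3; P3→X gives 6>3]
(C,R,Z): not NE [P1→D gives 8>2; P2→P gives 4>3; P3→X gives 6>1]
(D,P,X): not NE [P1→B gives 7>6; P3→Z gives 9>5]
(D,P,Y): not NE [P1→A gives 8>2; P2→Q gives 9>2; P3→Z gives 9>2]
(D,P,Z): not NE [P1→B gives 9>3; P2→R gives 7>2]
(D,Q,X): not NE [P1→C gives 5>4; P2→P gives 8>2; P3→Z gives 4>1]
(D,Q,Y): not NE [P1→C gives 5>1; P3→Z gives 4>0]
(D,Q,Z): not NE [P1→A gives 8>2; P2→R gives 7>0]
(D,R,X): not NE [P1→A gives 5>0; P2→P gives 8>0]
(D,R,Y): not NE [P1→B gives 7>0; P2→Q gives 9>6]
(D,R,Z): not NE [P3→Y gives 7>2]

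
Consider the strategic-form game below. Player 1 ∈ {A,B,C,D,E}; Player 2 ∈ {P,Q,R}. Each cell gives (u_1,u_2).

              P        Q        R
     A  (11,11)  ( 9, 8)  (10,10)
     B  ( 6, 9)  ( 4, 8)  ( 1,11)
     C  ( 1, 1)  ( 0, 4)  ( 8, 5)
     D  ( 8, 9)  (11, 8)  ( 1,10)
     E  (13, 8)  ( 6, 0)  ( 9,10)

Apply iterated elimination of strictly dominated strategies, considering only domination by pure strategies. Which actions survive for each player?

Remaining: P1:{A,E} P2:{P,R}

P1 drop B (A beats it: P:11>6 Q:9>4 R:10>1)
P1 drop C (A beats it: P:11>1 Q:9>0 R:10>8)
P2 drop Q (P beats it: A:11>8 D:9>8 E:8>0)
P1 drop D (A beats it: P:11>8 R:10>1)
P1→{A,E} P2→{P,R}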